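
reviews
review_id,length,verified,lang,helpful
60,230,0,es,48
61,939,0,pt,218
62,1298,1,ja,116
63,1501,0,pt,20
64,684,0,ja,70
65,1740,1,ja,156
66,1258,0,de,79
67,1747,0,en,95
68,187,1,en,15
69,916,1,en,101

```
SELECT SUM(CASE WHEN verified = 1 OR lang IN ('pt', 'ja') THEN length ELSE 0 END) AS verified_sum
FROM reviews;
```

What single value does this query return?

7265

review_id=60: ✗
review_id=61: ✓ → 939
review_id=62: ✓ → 1298
review_id=63: ✓ → 1501
review_id=64: ✓ → 684
review_id=65: ✓ → 1740
review_id=66: ✗
review_id=67: ✗
review_id=68: ✓ → 187
review_id=69: ✓ → 916
verified_sum = 939 + 1298 + 1501 + 684 + 1740 + 187 + 916 = 7265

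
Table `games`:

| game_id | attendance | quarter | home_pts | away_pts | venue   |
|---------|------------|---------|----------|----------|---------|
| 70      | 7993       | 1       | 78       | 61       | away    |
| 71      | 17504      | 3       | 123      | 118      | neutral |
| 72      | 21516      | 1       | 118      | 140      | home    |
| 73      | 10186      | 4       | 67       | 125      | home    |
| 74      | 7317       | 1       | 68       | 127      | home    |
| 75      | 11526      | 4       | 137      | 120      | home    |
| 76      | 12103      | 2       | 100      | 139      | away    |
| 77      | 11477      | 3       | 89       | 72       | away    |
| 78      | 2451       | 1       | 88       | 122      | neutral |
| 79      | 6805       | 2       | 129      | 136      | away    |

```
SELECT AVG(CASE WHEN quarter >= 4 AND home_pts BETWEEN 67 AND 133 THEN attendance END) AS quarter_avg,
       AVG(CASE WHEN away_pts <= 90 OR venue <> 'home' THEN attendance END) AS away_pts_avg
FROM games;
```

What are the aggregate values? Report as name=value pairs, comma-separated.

[quarter_avg: quarter >= 4 AND home_pts BETWEEN 67 AND 133]
game_id=70: ✗
game_id=71: ✗
game_id=72: ✗
game_id=73: ✓ → 10186
game_id=74: ✗
game_id=75: ✗
game_id=76: ✗
game_id=77: ✗
game_id=78: ✗
game_id=79: ✗
quarter_avg = 10186
—
[away_pts_avg: away_pts <= 90 OR venue <> 'home']
game_id=70: ✓ → 7993
game_id=71: ✓ → 17504
game_id=72: ✗
game_id=73: ✗
game_id=74: ✗
game_id=75: ✗
game_id=76: ✓ → 12103
game_id=77: ✓ → 11477
game_id=78: ✓ → 2451
game_id=79: ✓ → 6805
away_pts_avg = (7993 + 17504 + 12103 + 11477 + 2451 + 6805) / 6 = 9722.1666666667

quarter_avg=10186, away_pts_avg=9722.1666666667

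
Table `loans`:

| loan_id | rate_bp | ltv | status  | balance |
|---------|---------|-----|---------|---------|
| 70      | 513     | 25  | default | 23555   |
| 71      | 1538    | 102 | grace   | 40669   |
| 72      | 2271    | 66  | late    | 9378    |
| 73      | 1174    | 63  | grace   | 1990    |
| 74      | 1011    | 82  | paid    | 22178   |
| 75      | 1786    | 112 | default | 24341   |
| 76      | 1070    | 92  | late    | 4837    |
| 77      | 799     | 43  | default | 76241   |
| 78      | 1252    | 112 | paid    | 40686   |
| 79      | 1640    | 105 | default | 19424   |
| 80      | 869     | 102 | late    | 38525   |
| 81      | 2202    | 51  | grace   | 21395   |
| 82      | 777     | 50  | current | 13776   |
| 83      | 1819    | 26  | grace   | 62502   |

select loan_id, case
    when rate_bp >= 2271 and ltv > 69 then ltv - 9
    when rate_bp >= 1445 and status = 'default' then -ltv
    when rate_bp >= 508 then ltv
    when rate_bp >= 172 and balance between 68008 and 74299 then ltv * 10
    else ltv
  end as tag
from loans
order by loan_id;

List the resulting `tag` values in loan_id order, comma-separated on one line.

loan_id=70: rate_bp >= 508 → 25
loan_id=71: rate_bp >= 508 → 102
loan_id=72: rate_bp >= 508 → 66
loan_id=73: rate_bp >= 508 → 63
loan_id=74: rate_bp >= 508 → 82
loan_id=75: rate_bp >= 1445 and status = 'default' → -112
loan_id=76: rate_bp >= 508 → 92
loan_id=77: rate_bp >= 508 → 43
loan_id=78: rate_bp >= 508 → 112
loan_id=79: rate_bp >= 1445 and status = 'default' → -105
loan_id=80: rate_bp >= 508 → 102
loan_id=81: rate_bp >= 508 → 51
loan_id=82: rate_bp >= 508 → 50
loan_id=83: rate_bp >= 508 → 26

25, 102, 66, 63, 82, -112, 92, 43, 112, -105, 102, 51, 50, 26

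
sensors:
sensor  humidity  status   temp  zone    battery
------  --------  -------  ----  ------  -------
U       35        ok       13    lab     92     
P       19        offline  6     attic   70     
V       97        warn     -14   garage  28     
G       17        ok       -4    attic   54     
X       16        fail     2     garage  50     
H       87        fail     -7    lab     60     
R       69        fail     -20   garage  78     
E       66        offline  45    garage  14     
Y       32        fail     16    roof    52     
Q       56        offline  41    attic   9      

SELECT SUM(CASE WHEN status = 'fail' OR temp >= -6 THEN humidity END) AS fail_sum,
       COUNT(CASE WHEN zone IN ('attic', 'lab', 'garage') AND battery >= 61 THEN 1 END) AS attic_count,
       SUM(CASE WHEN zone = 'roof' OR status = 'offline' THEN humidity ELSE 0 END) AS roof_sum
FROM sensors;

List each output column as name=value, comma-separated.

[fail_sum: status = 'fail' OR temp >= -6]
sensor=U: ✓ → 35
sensor=P: ✓ → 19
sensor=V: ✗
sensor=G: ✓ → 17
sensor=X: ✓ → 16
sensor=H: ✓ → 87
sensor=R: ✓ → 69
sensor=E: ✓ → 66
sensor=Y: ✓ → 32
sensor=Q: ✓ → 56
fail_sum = 35 + 19 + 17 + 16 + 87 + 69 + 66 + 32 + 56 = 397
—
[attic_count: zone IN ('attic', 'lab', 'garage') AND battery >= 61]
sensor=U: ✓ → 1
sensor=P: ✓ → 1
sensor=V: ✗
sensor=G: ✗
sensor=X: ✗
sensor=H: ✗
sensor=R: ✓ → 1
sensor=E: ✗
sensor=Y: ✗
sensor=Q: ✗
attic_count = COUNT(1, 1, 1) = 3
—
[roof_sum: zone = 'roof' OR status = 'offline']
sensor=U: ✗
sensor=P: ✓ → 19
sensor=V: ✗
sensor=G: ✗
sensor=X: ✗
sensor=H: ✗
sensor=R: ✗
sensor=E: ✓ → 66
sensor=Y: ✓ → 32
sensor=Q: ✓ → 56
roof_sum = 19 + 66 + 32 + 56 = 173

fail_sum=397, attic_count=3, roof_sum=173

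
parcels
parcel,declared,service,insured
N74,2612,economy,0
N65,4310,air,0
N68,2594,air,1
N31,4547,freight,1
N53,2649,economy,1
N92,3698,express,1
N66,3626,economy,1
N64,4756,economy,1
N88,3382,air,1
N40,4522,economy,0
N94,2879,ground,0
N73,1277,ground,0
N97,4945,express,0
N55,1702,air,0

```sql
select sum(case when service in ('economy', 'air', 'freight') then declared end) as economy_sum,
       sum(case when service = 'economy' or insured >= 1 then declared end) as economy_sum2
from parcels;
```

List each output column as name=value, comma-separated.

economy_sum=34700, economy_sum2=32386

[economy_sum: service in ('economy', 'air', 'freight')]
parcel=N74: ✓ → 2612
parcel=N65: ✓ → 4310
parcel=N68: ✓ → 2594
parcel=N31: ✓ → 4547
parcel=N53: ✓ → 2649
parcel=N92: ✗
parcel=N66: ✓ → 3626
parcel=N64: ✓ → 4756
parcel=N88: ✓ → 3382
parcel=N40: ✓ → 4522
parcel=N94: ✗
parcel=N73: ✗
parcel=N97: ✗
parcel=N55: ✓ → 1702
economy_sum = 2612 + 4310 + 2594 + 4547 + 2649 + 3626 + 4756 + 3382 + 4522 + 1702 = 34700
—
[economy_sum2: service = 'economy' or insured >= 1]
parcel=N74: ✓ → 2612
parcel=N65: ✗
parcel=N68: ✓ → 2594
parcel=N31: ✓ → 4547
parcel=N53: ✓ → 2649
parcel=N92: ✓ → 3698
parcel=N66: ✓ → 3626
parcel=N64: ✓ → 4756
parcel=N88: ✓ → 3382
parcel=N40: ✓ → 4522
parcel=N94: ✗
parcel=N73: ✗
parcel=N97: ✗
parcel=N55: ✗
economy_sum2 = 2612 + 2594 + 4547 + 2649 + 3698 + 3626 + 4756 + 3382 + 4522 = 32386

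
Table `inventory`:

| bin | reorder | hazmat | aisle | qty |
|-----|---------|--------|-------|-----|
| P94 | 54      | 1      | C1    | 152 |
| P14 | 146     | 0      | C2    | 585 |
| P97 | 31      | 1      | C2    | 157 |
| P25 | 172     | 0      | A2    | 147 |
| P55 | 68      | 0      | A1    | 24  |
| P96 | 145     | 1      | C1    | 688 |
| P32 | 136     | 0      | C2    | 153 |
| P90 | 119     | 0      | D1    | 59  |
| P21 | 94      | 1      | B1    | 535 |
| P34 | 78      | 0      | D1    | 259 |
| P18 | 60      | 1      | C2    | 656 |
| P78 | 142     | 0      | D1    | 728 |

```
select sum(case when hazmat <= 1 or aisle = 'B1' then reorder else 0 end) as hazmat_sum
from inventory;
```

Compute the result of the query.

1245

bin=P94: ✓ → 54
bin=P14: ✓ → 146
bin=P97: ✓ → 31
bin=P25: ✓ → 172
bin=P55: ✓ → 68
bin=P96: ✓ → 145
bin=P32: ✓ → 136
bin=P90: ✓ → 119
bin=P21: ✓ → 94
bin=P34: ✓ → 78
bin=P18: ✓ → 60
bin=P78: ✓ → 142
hazmat_sum = 54 + 146 + 31 + 172 + 68 + 145 + 136 + 119 + 94 + 78 + 60 + 142 = 1245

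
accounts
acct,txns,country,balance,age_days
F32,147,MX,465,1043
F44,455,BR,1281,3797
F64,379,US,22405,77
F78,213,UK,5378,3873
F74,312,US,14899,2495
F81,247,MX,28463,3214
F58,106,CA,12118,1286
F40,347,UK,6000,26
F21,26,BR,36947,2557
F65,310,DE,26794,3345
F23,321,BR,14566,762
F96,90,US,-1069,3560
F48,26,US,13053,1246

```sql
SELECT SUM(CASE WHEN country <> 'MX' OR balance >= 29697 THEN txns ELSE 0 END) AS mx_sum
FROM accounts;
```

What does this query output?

2585

acct=F32: ✗
acct=F44: ✓ → 455
acct=F64: ✓ → 379
acct=F78: ✓ → 213
acct=F74: ✓ → 312
acct=F81: ✗
acct=F58: ✓ → 106
acct=F40: ✓ → 347
acct=F21: ✓ → 26
acct=F65: ✓ → 310
acct=F23: ✓ → 321
acct=F96: ✓ → 90
acct=F48: ✓ → 26
mx_sum = 455 + 379 + 213 + 312 + 106 + 347 + 26 + 310 + 321 + 90 + 26 = 2585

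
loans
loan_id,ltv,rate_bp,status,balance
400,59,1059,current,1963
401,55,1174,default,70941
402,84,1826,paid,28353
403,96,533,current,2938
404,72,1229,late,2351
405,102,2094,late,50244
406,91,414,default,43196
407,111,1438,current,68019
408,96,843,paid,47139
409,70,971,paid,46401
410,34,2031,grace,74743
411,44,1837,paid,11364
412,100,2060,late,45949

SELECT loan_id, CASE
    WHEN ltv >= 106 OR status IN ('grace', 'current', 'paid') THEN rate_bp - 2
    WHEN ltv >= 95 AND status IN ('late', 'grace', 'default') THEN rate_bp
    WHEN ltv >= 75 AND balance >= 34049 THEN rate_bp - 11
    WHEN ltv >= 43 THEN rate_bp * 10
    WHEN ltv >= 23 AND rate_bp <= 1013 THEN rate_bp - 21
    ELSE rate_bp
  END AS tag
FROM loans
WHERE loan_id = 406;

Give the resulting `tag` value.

403

loan_id = 406: ltv=91, rate_bp=414, status=default, balance=43196.
ltv >= 106 OR status IN ('grace', 'current', 'paid') → false
ltv >= 95 AND status IN ('late', 'grace', 'default') → false
ltv >= 75 AND balance >= 34049 → true → 403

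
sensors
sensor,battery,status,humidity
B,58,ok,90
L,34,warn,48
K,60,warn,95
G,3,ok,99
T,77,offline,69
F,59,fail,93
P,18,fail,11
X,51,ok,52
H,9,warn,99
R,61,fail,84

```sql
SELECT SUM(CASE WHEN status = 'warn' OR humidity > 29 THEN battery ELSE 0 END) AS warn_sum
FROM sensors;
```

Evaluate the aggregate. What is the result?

sensor=B: ✓ → 58
sensor=L: ✓ → 34
sensor=K: ✓ → 60
sensor=G: ✓ → 3
sensor=T: ✓ → 77
sensor=F: ✓ → 59
sensor=P: ✗
sensor=X: ✓ → 51
sensor=H: ✓ → 9
sensor=R: ✓ → 61
warn_sum = 58 + 34 + 60 + 3 + 77 + 59 + 51 + 9 + 61 = 412

412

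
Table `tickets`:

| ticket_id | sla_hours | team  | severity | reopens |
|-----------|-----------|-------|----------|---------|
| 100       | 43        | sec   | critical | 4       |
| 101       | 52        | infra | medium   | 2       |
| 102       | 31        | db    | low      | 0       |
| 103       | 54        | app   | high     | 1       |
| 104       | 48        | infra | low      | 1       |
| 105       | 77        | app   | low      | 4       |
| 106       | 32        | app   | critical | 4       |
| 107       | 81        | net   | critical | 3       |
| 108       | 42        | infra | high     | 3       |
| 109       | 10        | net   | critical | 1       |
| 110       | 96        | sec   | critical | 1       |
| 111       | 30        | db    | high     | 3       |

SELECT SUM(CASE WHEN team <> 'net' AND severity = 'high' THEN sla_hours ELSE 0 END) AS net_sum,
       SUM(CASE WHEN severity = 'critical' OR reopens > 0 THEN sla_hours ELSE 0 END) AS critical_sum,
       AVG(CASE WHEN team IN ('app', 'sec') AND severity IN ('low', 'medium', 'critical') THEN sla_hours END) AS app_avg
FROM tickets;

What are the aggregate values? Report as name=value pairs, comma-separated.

net_sum=126, critical_sum=565, app_avg=62

[net_sum: team <> 'net' AND severity = 'high']
ticket_id=100: ✗
ticket_id=101: ✗
ticket_id=102: ✗
ticket_id=103: ✓ → 54
ticket_id=104: ✗
ticket_id=105: ✗
ticket_id=106: ✗
ticket_id=107: ✗
ticket_id=108: ✓ → 42
ticket_id=109: ✗
ticket_id=110: ✗
ticket_id=111: ✓ → 30
net_sum = 54 + 42 + 30 = 126
—
[critical_sum: severity = 'critical' OR reopens > 0]
ticket_id=100: ✓ → 43
ticket_id=101: ✓ → 52
ticket_id=102: ✗
ticket_id=103: ✓ → 54
ticket_id=104: ✓ → 48
ticket_id=105: ✓ → 77
ticket_id=106: ✓ → 32
ticket_id=107: ✓ → 81
ticket_id=108: ✓ → 42
ticket_id=109: ✓ → 10
ticket_id=110: ✓ → 96
ticket_id=111: ✓ → 30
critical_sum = 43 + 52 + 54 + 48 + 77 + 32 + 81 + 42 + 10 + 96 + 30 = 565
—
[app_avg: team IN ('app', 'sec') AND severity IN ('low', 'medium', 'critical')]
ticket_id=100: ✓ → 43
ticket_id=101: ✗
ticket_id=102: ✗
ticket_id=103: ✗
ticket_id=104: ✗
ticket_id=105: ✓ → 77
ticket_id=106: ✓ → 32
ticket_id=107: ✗
ticket_id=108: ✗
ticket_id=109: ✗
ticket_id=110: ✓ → 96
ticket_id=111: ✗
app_avg = (43 + 77 + 32 + 96) / 4 = 62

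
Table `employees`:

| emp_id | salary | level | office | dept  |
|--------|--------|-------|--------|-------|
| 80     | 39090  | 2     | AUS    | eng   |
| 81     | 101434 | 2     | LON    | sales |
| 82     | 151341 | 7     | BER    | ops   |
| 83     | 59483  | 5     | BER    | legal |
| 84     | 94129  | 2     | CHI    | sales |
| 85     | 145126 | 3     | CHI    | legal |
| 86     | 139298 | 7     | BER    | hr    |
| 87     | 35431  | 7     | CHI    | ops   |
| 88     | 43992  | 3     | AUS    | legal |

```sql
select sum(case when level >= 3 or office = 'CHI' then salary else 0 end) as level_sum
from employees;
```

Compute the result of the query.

668800

emp_id=80: ✗
emp_id=81: ✗
emp_id=82: ✓ → 151341
emp_id=83: ✓ → 59483
emp_id=84: ✓ → 94129
emp_id=85: ✓ → 145126
emp_id=86: ✓ → 139298
emp_id=87: ✓ → 35431
emp_id=88: ✓ → 43992
level_sum = 151341 + 59483 + 94129 + 145126 + 139298 + 35431 + 43992 = 668800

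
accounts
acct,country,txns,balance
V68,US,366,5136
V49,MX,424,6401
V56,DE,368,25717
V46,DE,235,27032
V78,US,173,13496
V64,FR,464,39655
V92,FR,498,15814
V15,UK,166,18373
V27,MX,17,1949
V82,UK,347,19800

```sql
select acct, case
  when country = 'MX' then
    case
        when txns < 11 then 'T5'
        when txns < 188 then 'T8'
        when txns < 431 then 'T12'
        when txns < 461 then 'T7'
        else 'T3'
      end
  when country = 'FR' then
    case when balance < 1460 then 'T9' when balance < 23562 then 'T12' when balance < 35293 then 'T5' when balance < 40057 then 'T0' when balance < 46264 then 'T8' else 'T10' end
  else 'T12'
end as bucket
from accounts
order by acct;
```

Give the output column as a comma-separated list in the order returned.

T12, T8, T12, T12, T12, T0, T12, T12, T12, T12

acct=V15: country='UK' → outer ELSE → T12
acct=V27: country='MX' → inner[txns < 188] → T8
acct=V46: country='DE' → outer ELSE → T12
acct=V49: country='MX' → inner[txns < 431] → T12
acct=V56: country='DE' → outer ELSE → T12
acct=V64: country='FR' → inner[balance < 40057] → T0
acct=V68: country='US' → outer ELSE → T12
acct=V78: country='US' → outer ELSE → T12
acct=V82: country='UK' → outer ELSE → T12
acct=V92: country='FR' → inner[balance < 23562] → T12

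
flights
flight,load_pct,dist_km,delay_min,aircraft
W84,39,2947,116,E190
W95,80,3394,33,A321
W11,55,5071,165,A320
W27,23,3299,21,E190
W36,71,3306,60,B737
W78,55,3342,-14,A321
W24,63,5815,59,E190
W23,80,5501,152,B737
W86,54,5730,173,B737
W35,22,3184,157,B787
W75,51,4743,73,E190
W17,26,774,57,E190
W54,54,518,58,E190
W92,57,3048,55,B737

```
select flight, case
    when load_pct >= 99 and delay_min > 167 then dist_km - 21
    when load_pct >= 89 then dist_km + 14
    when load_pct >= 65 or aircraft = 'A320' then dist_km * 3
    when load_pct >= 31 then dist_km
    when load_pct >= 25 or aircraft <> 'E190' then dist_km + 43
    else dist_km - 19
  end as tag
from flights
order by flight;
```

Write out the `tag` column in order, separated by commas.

flight=W11: load_pct >= 65 or aircraft = 'A320' → 15213
flight=W17: load_pct >= 25 or aircraft <> 'E190' → 817
flight=W23: load_pct >= 65 or aircraft = 'A320' → 16503
flight=W24: load_pct >= 31 → 5815
flight=W27: ELSE → 3280
flight=W35: load_pct >= 25 or aircraft <> 'E190' → 3227
flight=W36: load_pct >= 65 or aircraft = 'A320' → 9918
flight=W54: load_pct >= 31 → 518
flight=W75: load_pct >= 31 → 4743
flight=W78: load_pct >= 31 → 3342
flight=W84: load_pct >= 31 → 2947
flight=W86: load_pct >= 31 → 5730
flight=W92: load_pct >= 31 → 3048
flight=W95: load_pct >= 65 or aircraft = 'A320' → 10182

15213, 817, 16503, 5815, 3280, 3227, 9918, 518, 4743, 3342, 2947, 5730, 3048, 10182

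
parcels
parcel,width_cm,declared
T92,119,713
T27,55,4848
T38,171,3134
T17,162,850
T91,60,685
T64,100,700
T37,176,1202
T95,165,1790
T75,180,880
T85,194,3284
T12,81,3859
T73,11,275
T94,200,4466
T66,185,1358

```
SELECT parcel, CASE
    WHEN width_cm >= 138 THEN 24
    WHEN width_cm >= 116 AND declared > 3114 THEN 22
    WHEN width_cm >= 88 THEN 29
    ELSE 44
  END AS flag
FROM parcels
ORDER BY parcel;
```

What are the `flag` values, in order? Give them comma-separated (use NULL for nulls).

parcel=T12: ELSE → 44
parcel=T17: width_cm >= 138 → 24
parcel=T27: ELSE → 44
parcel=T37: width_cm >= 138 → 24
parcel=T38: width_cm >= 138 → 24
parcel=T64: width_cm >= 88 → 29
parcel=T66: width_cm >= 138 → 24
parcel=T73: ELSE → 44
parcel=T75: width_cm >= 138 → 24
parcel=T85: width_cm >= 138 → 24
parcel=T91: ELSE → 44
parcel=T92: width_cm >= 88 → 29
parcel=T94: width_cm >= 138 → 24
parcel=T95: width_cm >= 138 → 24

44, 24, 44, 24, 24, 29, 24, 44, 24, 24, 44, 29, 24, 24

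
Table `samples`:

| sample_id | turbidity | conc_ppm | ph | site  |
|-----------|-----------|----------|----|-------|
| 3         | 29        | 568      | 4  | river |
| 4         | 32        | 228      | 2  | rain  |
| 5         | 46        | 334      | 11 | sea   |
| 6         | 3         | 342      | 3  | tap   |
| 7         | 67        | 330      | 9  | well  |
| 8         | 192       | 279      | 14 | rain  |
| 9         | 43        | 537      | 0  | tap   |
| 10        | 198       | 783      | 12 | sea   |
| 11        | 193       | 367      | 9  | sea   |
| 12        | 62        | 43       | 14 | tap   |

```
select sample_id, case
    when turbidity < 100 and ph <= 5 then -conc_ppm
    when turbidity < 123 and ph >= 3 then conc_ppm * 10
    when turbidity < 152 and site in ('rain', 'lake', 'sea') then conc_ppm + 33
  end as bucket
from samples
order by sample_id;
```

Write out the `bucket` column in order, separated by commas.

-568, -228, 3340, -342, 3300, NULL, -537, NULL, NULL, 430

sample_id=3: turbidity < 100 and ph <= 5 → -568
sample_id=4: turbidity < 100 and ph <= 5 → -228
sample_id=5: turbidity < 123 and ph >= 3 → 3340
sample_id=6: turbidity < 100 and ph <= 5 → -342
sample_id=7: turbidity < 123 and ph >= 3 → 3300
sample_id=8: (no match → NULL) → NULL
sample_id=9: turbidity < 100 and ph <= 5 → -537
sample_id=10: (no match → NULL) → NULL
sample_id=11: (no match → NULL) → NULL
sample_id=12: turbidity < 123 and ph >= 3 → 430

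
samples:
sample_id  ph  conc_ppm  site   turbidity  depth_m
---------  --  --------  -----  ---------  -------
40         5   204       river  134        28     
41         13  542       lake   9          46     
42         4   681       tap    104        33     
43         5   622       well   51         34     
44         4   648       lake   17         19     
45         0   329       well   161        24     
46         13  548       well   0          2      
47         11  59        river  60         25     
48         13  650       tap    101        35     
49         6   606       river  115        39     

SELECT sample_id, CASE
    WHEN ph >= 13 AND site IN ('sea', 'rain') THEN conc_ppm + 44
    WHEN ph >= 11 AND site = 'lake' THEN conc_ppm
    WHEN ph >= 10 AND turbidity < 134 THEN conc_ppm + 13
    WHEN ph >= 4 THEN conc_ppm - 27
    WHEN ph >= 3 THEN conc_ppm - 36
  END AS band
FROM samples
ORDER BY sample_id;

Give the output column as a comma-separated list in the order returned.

sample_id=40: ph >= 4 → 177
sample_id=41: ph >= 11 AND site = 'lake' → 542
sample_id=42: ph >= 4 → 654
sample_id=43: ph >= 4 → 595
sample_id=44: ph >= 4 → 621
sample_id=45: (no match → NULL) → NULL
sample_id=46: ph >= 10 AND turbidity < 134 → 561
sample_id=47: ph >= 10 AND turbidity < 134 → 72
sample_id=48: ph >= 10 AND turbidity < 134 → 663
sample_id=49: ph >= 4 → 579

177, 542, 654, 595, 621, NULL, 561, 72, 663, 579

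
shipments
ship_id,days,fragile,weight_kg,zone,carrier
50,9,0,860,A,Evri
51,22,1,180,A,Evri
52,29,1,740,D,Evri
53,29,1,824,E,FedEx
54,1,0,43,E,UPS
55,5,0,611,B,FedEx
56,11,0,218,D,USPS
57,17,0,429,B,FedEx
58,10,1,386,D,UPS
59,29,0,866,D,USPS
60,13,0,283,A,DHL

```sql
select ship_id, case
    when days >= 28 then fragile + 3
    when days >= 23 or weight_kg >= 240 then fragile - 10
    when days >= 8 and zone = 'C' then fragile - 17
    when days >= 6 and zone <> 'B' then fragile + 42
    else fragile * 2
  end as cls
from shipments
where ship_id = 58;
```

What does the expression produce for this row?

-9

ship_id = 58: days=10, fragile=1, weight_kg=386, zone=D, carrier=UPS.
days >= 28 → false
days >= 23 or weight_kg >= 240 → true → -9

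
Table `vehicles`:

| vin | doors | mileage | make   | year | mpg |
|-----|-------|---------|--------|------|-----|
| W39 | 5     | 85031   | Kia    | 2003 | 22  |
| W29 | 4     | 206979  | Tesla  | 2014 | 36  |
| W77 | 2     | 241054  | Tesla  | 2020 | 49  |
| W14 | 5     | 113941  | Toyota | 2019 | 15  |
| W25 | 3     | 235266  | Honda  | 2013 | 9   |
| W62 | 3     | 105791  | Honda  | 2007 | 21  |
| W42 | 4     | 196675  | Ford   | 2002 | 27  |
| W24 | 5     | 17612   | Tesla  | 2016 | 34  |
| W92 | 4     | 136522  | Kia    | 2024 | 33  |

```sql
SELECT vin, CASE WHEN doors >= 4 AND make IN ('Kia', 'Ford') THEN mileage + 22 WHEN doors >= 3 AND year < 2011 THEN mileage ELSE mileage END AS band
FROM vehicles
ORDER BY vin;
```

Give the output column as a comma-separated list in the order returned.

113941, 17612, 235266, 206979, 85053, 196697, 105791, 241054, 136544

vin=W14: ELSE → 113941
vin=W24: ELSE → 17612
vin=W25: ELSE → 235266
vin=W29: ELSE → 206979
vin=W39: doors >= 4 AND make IN ('Kia', 'Ford') → 85053
vin=W42: doors >= 4 AND make IN ('Kia', 'Ford') → 196697
vin=W62: doors >= 3 AND year < 2011 → 105791
vin=W77: ELSE → 241054
vin=W92: doors >= 4 AND make IN ('Kia', 'Ford') → 136544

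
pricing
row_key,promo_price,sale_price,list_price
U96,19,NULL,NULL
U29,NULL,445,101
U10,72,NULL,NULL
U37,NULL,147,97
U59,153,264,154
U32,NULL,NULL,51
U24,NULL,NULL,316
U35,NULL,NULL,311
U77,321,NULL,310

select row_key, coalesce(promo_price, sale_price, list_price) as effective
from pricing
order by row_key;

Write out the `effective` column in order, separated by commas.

72, 316, 445, 51, 311, 147, 153, 321, 19

row_key=U10: promo_price=72 → 72
row_key=U24: promo_price=NULL, sale_price=NULL, list_price=316 → 316
row_key=U29: promo_price=NULL, sale_price=445 → 445
row_key=U32: promo_price=NULL, sale_price=NULL, list_price=51 → 51
row_key=U35: promo_price=NULL, sale_price=NULL, list_price=311 → 311
row_key=U37: promo_price=NULL, sale_price=147 → 147
row_key=U59: promo_price=153 → 153
row_key=U77: promo_price=321 → 321
row_key=U96: promo_price=19 → 19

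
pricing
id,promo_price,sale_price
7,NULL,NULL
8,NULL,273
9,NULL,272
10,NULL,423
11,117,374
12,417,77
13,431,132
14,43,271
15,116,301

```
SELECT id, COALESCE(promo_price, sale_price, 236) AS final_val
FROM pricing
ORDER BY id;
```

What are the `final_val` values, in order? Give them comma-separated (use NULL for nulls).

id=7: promo_price=NULL, sale_price=NULL, → literal 236 → 236
id=8: promo_price=NULL, sale_price=273 → 273
id=9: promo_price=NULL, sale_price=272 → 272
id=10: promo_price=NULL, sale_price=423 → 423
id=11: promo_price=117 → 117
id=12: promo_price=417 → 417
id=13: promo_price=431 → 431
id=14: promo_price=43 → 43
id=15: promo_price=116 → 116

236, 273, 272, 423, 117, 417, 431, 43, 116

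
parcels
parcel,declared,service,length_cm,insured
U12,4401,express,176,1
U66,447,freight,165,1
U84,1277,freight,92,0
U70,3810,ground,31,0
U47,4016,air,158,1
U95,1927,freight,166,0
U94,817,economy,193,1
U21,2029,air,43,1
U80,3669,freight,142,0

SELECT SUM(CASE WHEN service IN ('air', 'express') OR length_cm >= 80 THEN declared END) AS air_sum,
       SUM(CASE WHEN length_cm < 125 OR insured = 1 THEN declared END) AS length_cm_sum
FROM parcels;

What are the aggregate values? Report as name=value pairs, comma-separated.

[air_sum: service IN ('air', 'express') OR length_cm >= 80]
parcel=U12: ✓ → 4401
parcel=U66: ✓ → 447
parcel=U84: ✓ → 1277
parcel=U70: ✗
parcel=U47: ✓ → 4016
parcel=U95: ✓ → 1927
parcel=U94: ✓ → 817
parcel=U21: ✓ → 2029
parcel=U80: ✓ → 3669
air_sum = 4401 + 447 + 1277 + 4016 + 1927 + 817 + 2029 + 3669 = 18583
—
[length_cm_sum: length_cm < 125 OR insured = 1]
parcel=U12: ✓ → 4401
parcel=U66: ✓ → 447
parcel=U84: ✓ → 1277
parcel=U70: ✓ → 3810
parcel=U47: ✓ → 4016
parcel=U95: ✗
parcel=U94: ✓ → 817
parcel=U21: ✓ → 2029
parcel=U80: ✗
length_cm_sum = 4401 + 447 + 1277 + 3810 + 4016 + 817 + 2029 = 16797

air_sum=18583, length_cm_sum=16797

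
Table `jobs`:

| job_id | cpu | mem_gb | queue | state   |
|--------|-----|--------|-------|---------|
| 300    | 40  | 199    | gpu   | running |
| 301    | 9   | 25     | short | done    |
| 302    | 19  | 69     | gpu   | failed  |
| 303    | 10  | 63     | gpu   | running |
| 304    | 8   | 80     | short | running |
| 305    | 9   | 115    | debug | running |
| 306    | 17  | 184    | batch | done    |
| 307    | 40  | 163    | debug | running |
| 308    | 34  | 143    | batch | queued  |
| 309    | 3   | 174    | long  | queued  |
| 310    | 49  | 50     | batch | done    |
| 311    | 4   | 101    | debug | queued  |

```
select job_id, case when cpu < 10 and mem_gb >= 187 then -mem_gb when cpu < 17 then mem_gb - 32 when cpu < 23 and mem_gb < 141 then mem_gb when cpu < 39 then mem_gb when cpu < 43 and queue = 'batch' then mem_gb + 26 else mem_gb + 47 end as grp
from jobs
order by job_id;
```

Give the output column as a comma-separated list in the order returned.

246, -7, 69, 31, 48, 83, 184, 210, 143, 142, 97, 69

job_id=300: ELSE → 246
job_id=301: cpu < 17 → -7
job_id=302: cpu < 23 and mem_gb < 141 → 69
job_id=303: cpu < 17 → 31
job_id=304: cpu < 17 → 48
job_id=305: cpu < 17 → 83
job_id=306: cpu < 39 → 184
job_id=307: ELSE → 210
job_id=308: cpu < 39 → 143
job_id=309: cpu < 17 → 142
job_id=310: ELSE → 97
job_id=311: cpu < 17 → 69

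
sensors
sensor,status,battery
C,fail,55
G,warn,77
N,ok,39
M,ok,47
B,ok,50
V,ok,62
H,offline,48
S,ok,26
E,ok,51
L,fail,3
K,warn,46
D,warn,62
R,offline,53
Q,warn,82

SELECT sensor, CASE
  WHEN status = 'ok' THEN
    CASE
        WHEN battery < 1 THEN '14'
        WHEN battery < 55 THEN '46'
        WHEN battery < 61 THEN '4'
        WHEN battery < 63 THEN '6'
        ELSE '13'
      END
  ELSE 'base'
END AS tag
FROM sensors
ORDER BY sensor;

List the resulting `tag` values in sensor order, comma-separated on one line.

46, base, base, 46, base, base, base, base, 46, 46, base, base, 46, 6

sensor=B: status='ok' → inner[battery < 55] → 46
sensor=C: status='fail' → outer ELSE → base
sensor=D: status='warn' → outer ELSE → base
sensor=E: status='ok' → inner[battery < 55] → 46
sensor=G: status='warn' → outer ELSE → base
sensor=H: status='offline' → outer ELSE → base
sensor=K: status='warn' → outer ELSE → base
sensor=L: status='fail' → outer ELSE → base
sensor=M: status='ok' → inner[battery < 55] → 46
sensor=N: status='ok' → inner[battery < 55] → 46
sensor=Q: status='warn' → outer ELSE → base
sensor=R: status='offline' → outer ELSE → base
sensor=S: status='ok' → inner[battery < 55] → 46
sensor=V: status='ok' → inner[battery < 63] → 6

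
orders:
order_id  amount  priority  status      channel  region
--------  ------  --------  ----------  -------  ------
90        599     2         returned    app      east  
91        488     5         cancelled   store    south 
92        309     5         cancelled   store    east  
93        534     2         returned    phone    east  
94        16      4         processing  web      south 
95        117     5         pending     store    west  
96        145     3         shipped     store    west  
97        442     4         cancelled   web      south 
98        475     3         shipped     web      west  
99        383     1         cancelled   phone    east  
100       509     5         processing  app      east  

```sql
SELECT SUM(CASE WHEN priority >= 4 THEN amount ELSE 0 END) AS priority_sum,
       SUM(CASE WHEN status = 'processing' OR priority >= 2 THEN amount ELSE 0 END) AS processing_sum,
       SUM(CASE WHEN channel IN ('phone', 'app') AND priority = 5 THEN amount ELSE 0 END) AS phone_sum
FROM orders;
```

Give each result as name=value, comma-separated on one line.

[priority_sum: priority >= 4]
order_id=90: ✗
order_id=91: ✓ → 488
order_id=92: ✓ → 309
order_id=93: ✗
order_id=94: ✓ → 16
order_id=95: ✓ → 117
order_id=96: ✗
order_id=97: ✓ → 442
order_id=98: ✗
order_id=99: ✗
order_id=100: ✓ → 509
priority_sum = 488 + 309 + 16 + 117 + 442 + 509 = 1881
—
[processing_sum: status = 'processing' OR priority >= 2]
order_id=90: ✓ → 599
order_id=91: ✓ → 488
order_id=92: ✓ → 309
order_id=93: ✓ → 534
order_id=94: ✓ → 16
order_id=95: ✓ → 117
order_id=96: ✓ → 145
order_id=97: ✓ → 442
order_id=98: ✓ → 475
order_id=99: ✗
order_id=100: ✓ → 509
processing_sum = 599 + 488 + 309 + 534 + 16 + 117 + 145 + 442 + 475 + 509 = 3634
—
[phone_sum: channel IN ('phone', 'app') AND priority = 5]
order_id=90: ✗
order_id=91: ✗
order_id=92: ✗
order_id=93: ✗
order_id=94: ✗
order_id=95: ✗
order_id=96: ✗
order_id=97: ✗
order_id=98: ✗
order_id=99: ✗
order_id=100: ✓ → 509
phone_sum = 509

priority_sum=1881, processing_sum=3634, phone_sum=509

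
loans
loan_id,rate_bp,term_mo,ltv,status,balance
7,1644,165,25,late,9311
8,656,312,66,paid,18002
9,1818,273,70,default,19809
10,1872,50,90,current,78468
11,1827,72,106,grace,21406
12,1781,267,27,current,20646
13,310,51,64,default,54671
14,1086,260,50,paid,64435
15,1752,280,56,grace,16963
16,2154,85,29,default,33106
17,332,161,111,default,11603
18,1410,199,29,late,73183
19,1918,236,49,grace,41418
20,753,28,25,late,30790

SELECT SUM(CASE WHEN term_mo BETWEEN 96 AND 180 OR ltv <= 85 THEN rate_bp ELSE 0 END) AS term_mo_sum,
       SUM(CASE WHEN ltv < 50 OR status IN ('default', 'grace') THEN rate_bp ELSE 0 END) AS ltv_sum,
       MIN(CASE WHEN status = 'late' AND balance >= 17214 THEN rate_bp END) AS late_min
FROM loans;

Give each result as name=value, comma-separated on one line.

term_mo_sum=15614, ltv_sum=15699, late_min=753

[term_mo_sum: term_mo BETWEEN 96 AND 180 OR ltv <= 85]
loan_id=7: ✓ → 1644
loan_id=8: ✓ → 656
loan_id=9: ✓ → 1818
loan_id=10: ✗
loan_id=11: ✗
loan_id=12: ✓ → 1781
loan_id=13: ✓ → 310
loan_id=14: ✓ → 1086
loan_id=15: ✓ → 1752
loan_id=16: ✓ → 2154
loan_id=17: ✓ → 332
loan_id=18: ✓ → 1410
loan_id=19: ✓ → 1918
loan_id=20: ✓ → 753
term_mo_sum = 1644 + 656 + 1818 + 1781 + 310 + 1086 + 1752 + 2154 + 332 + 1410 + 1918 + 753 = 15614
—
[ltv_sum: ltv < 50 OR status IN ('default', 'grace')]
loan_id=7: ✓ → 1644
loan_id=8: ✗
loan_id=9: ✓ → 1818
loan_id=10: ✗
loan_id=11: ✓ → 1827
loan_id=12: ✓ → 1781
loan_id=13: ✓ → 310
loan_id=14: ✗
loan_id=15: ✓ → 1752
loan_id=16: ✓ → 2154
loan_id=17: ✓ → 332
loan_id=18: ✓ → 1410
loan_id=19: ✓ → 1918
loan_id=20: ✓ → 753
ltv_sum = 1644 + 1818 + 1827 + 1781 + 310 + 1752 + 2154 + 332 + 1410 + 1918 + 753 = 15699
—
[late_min: status = 'late' AND balance >= 17214]
loan_id=7: ✗
loan_id=8: ✗
loan_id=9: ✗
loan_id=10: ✗
loan_id=11: ✗
loan_id=12: ✗
loan_id=13: ✗
loan_id=14: ✗
loan_id=15: ✗
loan_id=16: ✗
loan_id=17: ✗
loan_id=18: ✓ → 1410
loan_id=19: ✗
loan_id=20: ✓ → 753
late_min = MIN(1410, 753) = 753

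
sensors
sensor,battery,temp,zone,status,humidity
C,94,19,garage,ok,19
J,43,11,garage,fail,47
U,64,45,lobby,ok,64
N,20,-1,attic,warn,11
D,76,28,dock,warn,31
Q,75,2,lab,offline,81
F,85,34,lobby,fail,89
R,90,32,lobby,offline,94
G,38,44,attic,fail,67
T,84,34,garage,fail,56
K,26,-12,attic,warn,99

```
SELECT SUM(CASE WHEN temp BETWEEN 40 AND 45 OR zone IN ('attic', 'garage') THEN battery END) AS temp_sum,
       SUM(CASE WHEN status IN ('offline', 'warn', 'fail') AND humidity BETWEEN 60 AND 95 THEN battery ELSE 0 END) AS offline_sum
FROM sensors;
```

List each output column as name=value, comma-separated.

[temp_sum: temp BETWEEN 40 AND 45 OR zone IN ('attic', 'garage')]
sensor=C: ✓ → 94
sensor=J: ✓ → 43
sensor=U: ✓ → 64
sensor=N: ✓ → 20
sensor=D: ✗
sensor=Q: ✗
sensor=F: ✗
sensor=R: ✗
sensor=G: ✓ → 38
sensor=T: ✓ → 84
sensor=K: ✓ → 26
temp_sum = 94 + 43 + 64 + 20 + 38 + 84 + 26 = 369
—
[offline_sum: status IN ('offline', 'warn', 'fail') AND humidity BETWEEN 60 AND 95]
sensor=C: ✗
sensor=J: ✗
sensor=U: ✗
sensor=N: ✗
sensor=D: ✗
sensor=Q: ✓ → 75
sensor=F: ✓ → 85
sensor=R: ✓ → 90
sensor=G: ✓ → 38
sensor=T: ✗
sensor=K: ✗
offline_sum = 75 + 85 + 90 + 38 = 288

temp_sum=369, offline_sum=288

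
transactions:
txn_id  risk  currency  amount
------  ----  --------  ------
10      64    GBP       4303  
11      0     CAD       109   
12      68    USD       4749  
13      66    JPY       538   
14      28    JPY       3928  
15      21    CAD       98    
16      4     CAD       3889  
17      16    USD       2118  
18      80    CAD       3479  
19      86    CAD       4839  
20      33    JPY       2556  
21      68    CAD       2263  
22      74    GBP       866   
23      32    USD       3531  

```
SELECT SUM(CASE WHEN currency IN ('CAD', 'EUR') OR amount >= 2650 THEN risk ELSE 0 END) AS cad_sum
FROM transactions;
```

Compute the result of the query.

451

txn_id=10: ✓ → 64
txn_id=11: ✓ → 0
txn_id=12: ✓ → 68
txn_id=13: ✗
txn_id=14: ✓ → 28
txn_id=15: ✓ → 21
txn_id=16: ✓ → 4
txn_id=17: ✗
txn_id=18: ✓ → 80
txn_id=19: ✓ → 86
txn_id=20: ✗
txn_id=21: ✓ → 68
txn_id=22: ✗
txn_id=23: ✓ → 32
cad_sum = 64 + 68 + 28 + 21 + 4 + 80 + 86 + 68 + 32 = 451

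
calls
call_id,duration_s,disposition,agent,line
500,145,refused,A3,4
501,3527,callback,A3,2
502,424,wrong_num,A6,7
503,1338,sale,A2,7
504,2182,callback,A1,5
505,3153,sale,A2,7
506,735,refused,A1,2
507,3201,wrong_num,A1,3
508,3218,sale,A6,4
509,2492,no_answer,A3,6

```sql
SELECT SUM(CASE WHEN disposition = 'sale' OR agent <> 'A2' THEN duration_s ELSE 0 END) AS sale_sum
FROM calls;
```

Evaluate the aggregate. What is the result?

call_id=500: ✓ → 145
call_id=501: ✓ → 3527
call_id=502: ✓ → 424
call_id=503: ✓ → 1338
call_id=504: ✓ → 2182
call_id=505: ✓ → 3153
call_id=506: ✓ → 735
call_id=507: ✓ → 3201
call_id=508: ✓ → 3218
call_id=509: ✓ → 2492
sale_sum = 145 + 3527 + 424 + 1338 + 2182 + 3153 + 735 + 3201 + 3218 + 2492 = 20415

20415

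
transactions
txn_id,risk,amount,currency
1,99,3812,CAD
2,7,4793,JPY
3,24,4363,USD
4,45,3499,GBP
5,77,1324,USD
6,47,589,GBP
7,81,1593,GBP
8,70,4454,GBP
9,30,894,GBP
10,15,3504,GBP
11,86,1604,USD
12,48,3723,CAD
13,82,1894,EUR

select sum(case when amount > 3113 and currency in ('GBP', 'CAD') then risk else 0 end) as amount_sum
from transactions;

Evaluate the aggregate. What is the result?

txn_id=1: ✓ → 99
txn_id=2: ✗
txn_id=3: ✗
txn_id=4: ✓ → 45
txn_id=5: ✗
txn_id=6: ✗
txn_id=7: ✗
txn_id=8: ✓ → 70
txn_id=9: ✗
txn_id=10: ✓ → 15
txn_id=11: ✗
txn_id=12: ✓ → 48
txn_id=13: ✗
amount_sum = 99 + 45 + 70 + 15 + 48 = 277

277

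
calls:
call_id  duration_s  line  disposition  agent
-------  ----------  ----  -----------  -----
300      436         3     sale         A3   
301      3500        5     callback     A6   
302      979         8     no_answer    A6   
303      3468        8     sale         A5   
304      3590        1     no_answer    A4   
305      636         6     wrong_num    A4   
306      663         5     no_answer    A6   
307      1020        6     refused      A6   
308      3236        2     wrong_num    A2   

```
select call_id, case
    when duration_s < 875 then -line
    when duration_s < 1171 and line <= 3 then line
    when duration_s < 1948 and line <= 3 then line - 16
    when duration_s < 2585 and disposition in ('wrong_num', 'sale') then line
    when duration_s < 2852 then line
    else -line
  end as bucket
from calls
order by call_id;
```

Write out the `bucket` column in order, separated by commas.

-3, -5, 8, -8, -1, -6, -5, 6, -2

call_id=300: duration_s < 875 → -3
call_id=301: ELSE → -5
call_id=302: duration_s < 2852 → 8
call_id=303: ELSE → -8
call_id=304: ELSE → -1
call_id=305: duration_s < 875 → -6
call_id=306: duration_s < 875 → -5
call_id=307: duration_s < 2852 → 6
call_id=308: ELSE → -2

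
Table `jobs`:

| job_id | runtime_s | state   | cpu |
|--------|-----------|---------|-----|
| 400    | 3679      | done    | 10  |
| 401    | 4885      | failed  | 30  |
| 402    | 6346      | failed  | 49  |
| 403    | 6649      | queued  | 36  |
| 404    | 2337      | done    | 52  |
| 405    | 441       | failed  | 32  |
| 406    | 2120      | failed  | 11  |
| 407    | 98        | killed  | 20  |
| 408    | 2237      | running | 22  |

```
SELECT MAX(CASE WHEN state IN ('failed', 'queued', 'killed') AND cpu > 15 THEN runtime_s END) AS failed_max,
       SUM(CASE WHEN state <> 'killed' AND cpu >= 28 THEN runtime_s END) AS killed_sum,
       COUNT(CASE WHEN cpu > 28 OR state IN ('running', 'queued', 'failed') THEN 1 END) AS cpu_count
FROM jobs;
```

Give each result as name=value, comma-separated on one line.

failed_max=6649, killed_sum=20658, cpu_count=7

[failed_max: state IN ('failed', 'queued', 'killed') AND cpu > 15]
job_id=400: ✗
job_id=401: ✓ → 4885
job_id=402: ✓ → 6346
job_id=403: ✓ → 6649
job_id=404: ✗
job_id=405: ✓ → 441
job_id=406: ✗
job_id=407: ✓ → 98
job_id=408: ✗
failed_max = MAX(4885, 6346, 6649, 441, 98) = 6649
—
[killed_sum: state <> 'killed' AND cpu >= 28]
job_id=400: ✗
job_id=401: ✓ → 4885
job_id=402: ✓ → 6346
job_id=403: ✓ → 6649
job_id=404: ✓ → 2337
job_id=405: ✓ → 441
job_id=406: ✗
job_id=407: ✗
job_id=408: ✗
killed_sum = 4885 + 6346 + 6649 + 2337 + 441 = 20658
—
[cpu_count: cpu > 28 OR state IN ('running', 'queued', 'failed')]
job_id=400: ✗
job_id=401: ✓ → 1
job_id=402: ✓ → 1
job_id=403: ✓ → 1
job_id=404: ✓ → 1
job_id=405: ✓ → 1
job_id=406: ✓ → 1
job_id=407: ✗
job_id=408: ✓ → 1
cpu_count = COUNT(1, 1, 1, 1, 1, 1, 1) = 7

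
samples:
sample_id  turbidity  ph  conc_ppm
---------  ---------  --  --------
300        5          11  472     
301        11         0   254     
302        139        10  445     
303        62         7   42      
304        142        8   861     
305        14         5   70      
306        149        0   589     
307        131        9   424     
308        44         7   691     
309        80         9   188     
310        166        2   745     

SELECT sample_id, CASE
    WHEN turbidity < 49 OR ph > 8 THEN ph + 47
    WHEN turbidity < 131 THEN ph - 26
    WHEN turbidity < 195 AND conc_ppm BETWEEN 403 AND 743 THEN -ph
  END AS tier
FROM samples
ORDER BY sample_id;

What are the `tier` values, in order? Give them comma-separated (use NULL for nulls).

58, 47, 57, -19, NULL, 52, 0, 56, 54, 56, NULL

sample_id=300: turbidity < 49 OR ph > 8 → 58
sample_id=301: turbidity < 49 OR ph > 8 → 47
sample_id=302: turbidity < 49 OR ph > 8 → 57
sample_id=303: turbidity < 131 → -19
sample_id=304: (no match → NULL) → NULL
sample_id=305: turbidity < 49 OR ph > 8 → 52
sample_id=306: turbidity < 195 AND conc_ppm BETWEEN 403 AND 743 → 0
sample_id=307: turbidity < 49 OR ph > 8 → 56
sample_id=308: turbidity < 49 OR ph > 8 → 54
sample_id=309: turbidity < 49 OR ph > 8 → 56
sample_id=310: (no match → NULL) → NULL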